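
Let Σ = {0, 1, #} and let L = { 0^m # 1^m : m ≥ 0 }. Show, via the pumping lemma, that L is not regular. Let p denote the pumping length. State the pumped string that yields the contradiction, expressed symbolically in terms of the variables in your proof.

Assume L is regular. Let p be the pumping length given by the pumping lemma.
Take w = 0^p # 1^p ∈ L with |w| = 2p+1 ≥ p.
The pumping lemma gives a decomposition w = xyz where |xy| ≤ p and y is nonempty.
Because |xy| ≤ p and w begins with p copies of 0, we have y = 0^k with 1 ≤ k ≤ p.
Pump with i = 2: xy^2z = 0^{p+k} # 1^p, which would require p+k = p. But k ≥ 1, so xy^2z ∉ L.
This contradicts the pumping lemma, so L is not regular.

0^{p+k} # 1^p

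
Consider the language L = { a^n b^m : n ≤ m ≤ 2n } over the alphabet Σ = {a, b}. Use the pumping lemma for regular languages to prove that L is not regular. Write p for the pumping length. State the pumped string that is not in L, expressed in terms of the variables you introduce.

Assume L is regular; let p be its pumping constant.
Take w = a^p b^p ∈ L (since p ≤ p ≤ 2p), with |w| = 2p ≥ p.
By the pumping lemma, w = xyz with |xy| ≤ p and y is nonempty.
Since the first p symbols of w are all a's and |xy| ≤ p, y lies entirely in the leading a-block: y = a^k for some k with 1 ≤ k ≤ p.
Pump with i = 2: xy^2z = a^{p+k} b^p. Now n = p+k > p = m, so the condition n ≤ m fails. Thus xy^2z ∉ L.
This is a contradiction; hence L is not regular.

a^{p+k} b^p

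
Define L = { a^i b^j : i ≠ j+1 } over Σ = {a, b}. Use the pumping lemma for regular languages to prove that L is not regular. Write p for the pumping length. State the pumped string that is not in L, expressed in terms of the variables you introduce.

a^{p+p!} b^{p+p!-1}

Assume L is regular; let p be its pumping constant.
Choose w = a^p b^{p+p!-1}. Since p ≠ (p+p!-1)+1 = p+p!, w ∈ L; and |w| ≥ p.
By the pumping lemma, w = xyz with |xy| ≤ p and |y| ≥ 1.
Since the first p symbols of w are all a's and |xy| ≤ p, y lies entirely in the leading a-block: y = a^k for some k with 1 ≤ k ≤ p.
Since 1 ≤ k ≤ p, k divides p!; set t = 1 + p!/k. Then xy^t z has p + (p!/k)·k = p + p! copies of a. Now the a-count is p+p! and (b-count)+1 = (p+p!-1)+1 = p+p!, so i ≠ j+1 fails. So xy^t z = a^{p+p!} b^{p+p!-1} ∉ L.
Contradiction. Therefore L is not regular.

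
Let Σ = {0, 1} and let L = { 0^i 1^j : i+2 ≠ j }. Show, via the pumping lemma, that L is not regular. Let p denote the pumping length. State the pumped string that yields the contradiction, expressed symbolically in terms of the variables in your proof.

Assume L is regular. Let p be the pumping length given by the pumping lemma.
Choose w = 0^p 1^{p+p!+2}. Since p ≠ (p+p!+2)-2 = p+p!, w ∈ L; and |w| ≥ p.
By the pumping lemma, w = xyz with |xy| ≤ p and |y| ≥ 1.
Because |xy| ≤ p and w begins with p copies of 0, we have y = 0^k with 1 ≤ k ≤ p.
Since 1 ≤ k ≤ p, k divides p!; set t = 1 + p!/k. Then xy^t z has p + (p!/k)·k = p + p! copies of 0. Now the 0-count is p+p! and (1-count)-2 = (p+p!+2)-2 = p+p!, so i+2 ≠ j fails. So xy^t z = 0^{p+p!} 1^{p+p!+2} ∉ L.
Contradiction. Therefore L is not regular.

0^{p+p!} 1^{p+p!+2}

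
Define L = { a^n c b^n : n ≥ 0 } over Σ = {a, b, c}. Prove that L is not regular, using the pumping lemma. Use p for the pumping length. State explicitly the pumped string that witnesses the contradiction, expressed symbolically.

a^{p+k} c b^p

Assume L is regular; let p be its pumping constant.
Take w = a^p c b^p ∈ L with |w| = 2p+1 ≥ p.
The pumping lemma gives a decomposition w = xyz where |xy| ≤ p and |y| > 0.
Because |xy| ≤ p and w begins with p copies of a, we have y = a^k with 1 ≤ k ≤ p.
Pump with i = 2: xy^2z = a^{p+k} c b^p, which would require p+k = p. But k ≥ 1, so xy^2z ∉ L.
This contradicts the pumping lemma, so L is not regular.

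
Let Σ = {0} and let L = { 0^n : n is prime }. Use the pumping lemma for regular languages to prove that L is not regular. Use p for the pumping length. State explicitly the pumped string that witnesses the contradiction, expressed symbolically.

Assume L is regular. Let p be the pumping length given by the pumping lemma.
Let q be a prime with q ≥ p+2 (infinitely many primes exist), and take w = 0^q ∈ L with |w| = q ≥ p.
The pumping lemma gives a decomposition w = xyz where |xy| ≤ p and |y| > 0.
Then y = 0^k for some k with 1 ≤ k ≤ p.
Since 1 ≤ k ≤ p, |xz| = q-k. Pump with i = q+1: |xy^{q+1}z| = (q-k)+(q+1)k = q+qk = q(1+k), which is composite (both factors ≥ 2). So xy^{q+1}z = 0^{q(1+k)} ∉ L.
This contradicts the pumping lemma, so L is not regular.

0^{q(1+k)}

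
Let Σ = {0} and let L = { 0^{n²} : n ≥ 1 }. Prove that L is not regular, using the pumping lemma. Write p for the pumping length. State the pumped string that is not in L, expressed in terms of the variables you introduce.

0^{p²+k}

Suppose for contradiction that L is regular, and let p be the pumping length.
Take w = 0^{p²} ∈ L with |w| = p² ≥ p.
Write w = xyz as guaranteed by the lemma, with |xy| ≤ p and |y| > 0.
Then y = 0^k for some k with 1 ≤ k ≤ p.
Pump with i = 2: xy^2z = 0^{p²+k}. Since 1 ≤ k ≤ p, p² < p²+k ≤ p²+p < (p+1)², so p²+k lies strictly between consecutive squares and is not a perfect square. So xy^2z ∉ L.
Contradiction. Therefore L is not regular.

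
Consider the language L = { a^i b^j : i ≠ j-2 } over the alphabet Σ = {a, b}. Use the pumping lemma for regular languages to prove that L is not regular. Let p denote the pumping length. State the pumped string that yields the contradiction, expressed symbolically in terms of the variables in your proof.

a^{p+p!} b^{p+p!+2}

Toward a contradiction, assume L is regular with pumping length p.
Choose w = a^p b^{p+p!+2}. Since p ≠ (p+p!+2)-2 = p+p!, w ∈ L; and |w| ≥ p.
By the pumping lemma, w = xyz with |xy| ≤ p and |y| > 0.
Since the first p symbols of w are all a's and |xy| ≤ p, y lies entirely in the leading a-block: y = a^k for some k with 1 ≤ k ≤ p.
Since 1 ≤ k ≤ p, k divides p!; set t = 1 + p!/k. Then xy^t z has p + (p!/k)·k = p + p! copies of a. Now the a-count is p+p! and (b-count)-2 = (p+p!+2)-2 = p+p!, so i ≠ j-2 fails. So xy^t z = a^{p+p!} b^{p+p!+2} ∉ L.
This contradicts the pumping lemma, so L is not regular.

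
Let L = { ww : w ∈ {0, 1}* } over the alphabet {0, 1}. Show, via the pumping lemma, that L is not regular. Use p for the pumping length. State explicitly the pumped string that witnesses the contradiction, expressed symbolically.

0^{p+k} 1^p 0^p 1^p

Toward a contradiction, assume L is regular with pumping length p.
Take w = 0^p 1^p 0^p 1^p = uu where u = 0^p1^p; then w ∈ L and |w| = 4p ≥ p.
Write w = xyz as guaranteed by the lemma, with |xy| ≤ p and |y| ≥ 1.
Because |xy| ≤ p and w begins with p copies of 0, we have y = 0^k with 1 ≤ k ≤ p.
Pump with i = 2: xy^2z = 0^{p+k} 1^p 0^p 1^p, of length 4p+k. Suppose this equals vv. The string starts with 0 and ends with 1, so v does too; thus the boundary between the two copies of v is a 1→0 transition. There is exactly one such transition, at position 2p+k, so |v| = 2p+k and |vv| = 4p+2k ≠ 4p+k since k ≥ 1. So xy^2z ∉ L.
This is a contradiction; hence L is not regular.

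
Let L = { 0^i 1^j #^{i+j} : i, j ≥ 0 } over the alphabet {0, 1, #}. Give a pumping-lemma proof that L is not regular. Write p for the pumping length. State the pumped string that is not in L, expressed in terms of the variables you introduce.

Suppose for contradiction that L is regular, and let p be the pumping length.
Take w = 0^p 1^p #^{2p} ∈ L (with i=j=p, i+j=2p), |w| = 4p ≥ p.
The pumping lemma gives a decomposition w = xyz where |xy| ≤ p and y is nonempty.
Because |xy| ≤ p and w begins with p copies of 0, we have y = 0^k with 1 ≤ k ≤ p.
Consider xy^2z = 0^{p+k} 1^p #^{2p}. Now the 0- and 1-counts sum to 2p+k, but the #-count is 2p ≠ 2p+k. So xy^2z ∉ L.
This is a contradiction; hence L is not regular.

0^{p+k} 1^p #^{2p}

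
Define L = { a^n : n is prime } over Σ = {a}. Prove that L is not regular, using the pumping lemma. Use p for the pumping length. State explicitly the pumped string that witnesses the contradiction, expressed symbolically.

a^{q(1+k)}

Toward a contradiction, assume L is regular with pumping length p.
Let q be a prime with q ≥ p+2 (infinitely many primes exist), and take w = a^q ∈ L with |w| = q ≥ p.
By the pumping lemma, w = xyz with |xy| ≤ p and |y| ≥ 1.
Then y = a^k for some k with 1 ≤ k ≤ p.
Since 1 ≤ k ≤ p, |xz| = q-k. Pump with i = q+1: |xy^{q+1}z| = (q-k)+(q+1)k = q+qk = q(1+k), which is composite (both factors ≥ 2). So xy^{q+1}z = a^{q(1+k)} ∉ L.
This contradicts the pumping lemma, so L is not regular.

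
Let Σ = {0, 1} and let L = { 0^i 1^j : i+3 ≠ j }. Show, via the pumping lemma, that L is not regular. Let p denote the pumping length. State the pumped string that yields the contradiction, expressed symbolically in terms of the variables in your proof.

0^{p+p!} 1^{p+p!+3}

Assume L is regular; let p be its pumping constant.
Choose w = 0^p 1^{p+p!+3}. Since p ≠ (p+p!+3)-3 = p+p!, w ∈ L; and |w| ≥ p.
Write w = xyz as guaranteed by the lemma, with |xy| ≤ p and |y| > 0.
Since the first p symbols of w are all 0's and |xy| ≤ p, y lies entirely in the leading 0-block: y = 0^k for some k with 1 ≤ k ≤ p.
Since 1 ≤ k ≤ p, k divides p!; set t = 1 + p!/k. Then xy^t z has p + (p!/k)·k = p + p! copies of 0. Now the 0-count is p+p! and (1-count)-3 = (p+p!+3)-3 = p+p!, so i+3 ≠ j fails. So xy^t z = 0^{p+p!} 1^{p+p!+3} ∉ L.
Contradiction. Therefore L is not regular.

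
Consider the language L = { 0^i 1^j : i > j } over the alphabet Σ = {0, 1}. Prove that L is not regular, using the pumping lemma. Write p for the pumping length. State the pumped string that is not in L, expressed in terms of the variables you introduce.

0^{p+1-k} 1^p

Toward a contradiction, assume L is regular with pumping length p.
Choose w = 0^{p+1} 1^p ∈ L, with |w| = 2p+1 ≥ p.
By the pumping lemma, w = xyz with |xy| ≤ p and |y| ≥ 1.
The first p characters of w are 0's, so xy (and hence y) consists only of 0's. Write y = 0^k, 1 ≤ k ≤ p.
Consider xy^0z = xz = 0^{p+1-k} 1^p. Since k ≥ 1, the 0-count p+1-k is at most p, so i > j fails; thus xz ∉ L.
This contradicts the pumping lemma, so L is not regular.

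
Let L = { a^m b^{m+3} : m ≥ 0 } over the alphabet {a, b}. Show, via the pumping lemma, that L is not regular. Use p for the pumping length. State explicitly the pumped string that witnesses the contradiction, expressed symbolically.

Assume L is regular; let p be its pumping constant.
Take w = a^p b^{p+3}. Then w ∈ L and |w| = 2p+3 ≥ p.
By the pumping lemma, w = xyz with |xy| ≤ p and y is nonempty.
The first p characters of w are a's, so xy (and hence y) consists only of a's. Write y = a^k, 1 ≤ k ≤ p.
Pump with i = 2: xy^2z = a^{p+k} b^{p+3}. For this to lie in L we would need p+3 = (p+k)+3, which forces k = 0. But k ≥ 1, so xy^2z ∉ L.
This is a contradiction; hence L is not regular.

a^{p+k} b^{p+3}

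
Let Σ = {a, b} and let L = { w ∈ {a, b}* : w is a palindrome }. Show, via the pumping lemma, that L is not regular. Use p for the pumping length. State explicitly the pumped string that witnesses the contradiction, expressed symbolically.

a^{p+k} b a^p

Assume L is regular; let p be its pumping constant.
Take w = a^p b a^p, a palindrome of length 2p+1 ≥ p.
Write w = xyz as guaranteed by the lemma, with |xy| ≤ p and y is nonempty.
The first p characters of w are a's, so xy (and hence y) consists only of a's. Write y = a^k, 1 ≤ k ≤ p.
Pump with i = 2: xy^2z = a^{p+k} b a^p. Its reverse is a^p b a^{p+k}, which differs from xy^2z since k ≥ 1. So xy^2z is not a palindrome and xy^2z ∉ L.
Contradiction. Therefore L is not regular.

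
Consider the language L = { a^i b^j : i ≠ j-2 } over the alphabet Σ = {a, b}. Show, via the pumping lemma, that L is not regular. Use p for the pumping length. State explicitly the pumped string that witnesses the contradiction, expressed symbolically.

a^{p+p!} b^{p+p!+2}

Toward a contradiction, assume L is regular with pumping length p.
Choose w = a^p b^{p+p!+2}. Since p ≠ (p+p!+2)-2 = p+p!, w ∈ L; and |w| ≥ p.
The pumping lemma gives a decomposition w = xyz where |xy| ≤ p and |y| > 0.
Since the first p symbols of w are all a's and |xy| ≤ p, y lies entirely in the leading a-block: y = a^k for some k with 1 ≤ k ≤ p.
Since 1 ≤ k ≤ p, k divides p!; set t = 1 + p!/k. Then xy^t z has p + (p!/k)·k = p + p! copies of a. Now the a-count is p+p! and (b-count)-2 = (p+p!+2)-2 = p+p!, so i ≠ j-2 fails. So xy^t z = a^{p+p!} b^{p+p!+2} ∉ L.
This contradicts the pumping lemma, so L is not regular.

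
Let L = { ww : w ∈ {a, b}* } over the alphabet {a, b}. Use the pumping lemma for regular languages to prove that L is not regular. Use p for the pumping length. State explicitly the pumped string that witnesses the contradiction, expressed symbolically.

Toward a contradiction, assume L is regular with pumping length p.
Take w = a^p b^p a^p b^p = uu where u = a^pb^p; then w ∈ L and |w| = 4p ≥ p.
The pumping lemma gives a decomposition w = xyz where |xy| ≤ p and |y| ≥ 1.
Because |xy| ≤ p and w begins with p copies of a, we have y = a^k with 1 ≤ k ≤ p.
Pump with i = 2: xy^2z = a^{p+k} b^p a^p b^p, of length 4p+k. Suppose this equals vv. The string starts with a and ends with b, so v does too; thus the boundary between the two copies of v is a b→a transition. There is exactly one such transition, at position 2p+k, so |v| = 2p+k and |vv| = 4p+2k ≠ 4p+k since k ≥ 1. So xy^2z ∉ L.
Contradiction. Therefore L is not regular.

a^{p+k} b^p a^p b^p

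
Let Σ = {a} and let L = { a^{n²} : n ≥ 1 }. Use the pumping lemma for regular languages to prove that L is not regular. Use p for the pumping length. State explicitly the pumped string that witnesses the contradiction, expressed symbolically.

Assume L is regular; let p be its pumping constant.
Take w = a^{p²} ∈ L with |w| = p² ≥ p.
By the pumping lemma, w = xyz with |xy| ≤ p and y is nonempty.
Then y = a^k for some k with 1 ≤ k ≤ p.
Pump with i = 2: xy^2z = a^{p²+k}. Since 1 ≤ k ≤ p, p² < p²+k ≤ p²+p < (p+1)², so p²+k lies strictly between consecutive squares and is not a perfect square. So xy^2z ∉ L.
Contradiction. Therefore L is not regular.

a^{p²+k}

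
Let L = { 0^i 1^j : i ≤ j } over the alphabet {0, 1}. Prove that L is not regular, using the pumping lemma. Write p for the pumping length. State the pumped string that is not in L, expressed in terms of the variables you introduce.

0^{p+k} 1^p

Assume L is regular; let p be its pumping constant.
Choose w = 0^p 1^p ∈ L, with |w| = 2p ≥ p.
By the pumping lemma, w = xyz with |xy| ≤ p and y is nonempty.
Since the first p symbols of w are all 0's and |xy| ≤ p, y lies entirely in the leading 0-block: y = 0^k for some k with 1 ≤ k ≤ p.
Consider xy^2z = 0^{p+k} 1^p. Since k ≥ 1, the 0-count p+k exceeds the 1-count p, so i ≤ j fails; thus xy^2z ∉ L.
This is a contradiction; hence L is not regular.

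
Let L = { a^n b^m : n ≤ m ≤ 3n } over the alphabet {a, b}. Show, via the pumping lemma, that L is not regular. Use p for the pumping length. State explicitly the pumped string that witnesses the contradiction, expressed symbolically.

Assume L is regular. Let p be the pumping length given by the pumping lemma.
Take w = a^p b^p ∈ L (since p ≤ p ≤ 3p), with |w| = 2p ≥ p.
The pumping lemma gives a decomposition w = xyz where |xy| ≤ p and y is nonempty.
Since the first p symbols of w are all a's and |xy| ≤ p, y lies entirely in the leading a-block: y = a^k for some k with 1 ≤ k ≤ p.
Pump with i = 2: xy^2z = a^{p+k} b^p. Now n = p+k > p = m, so the condition n ≤ m fails. Thus xy^2z ∉ L.
Contradiction. Therefore L is not regular.

a^{p+k} b^p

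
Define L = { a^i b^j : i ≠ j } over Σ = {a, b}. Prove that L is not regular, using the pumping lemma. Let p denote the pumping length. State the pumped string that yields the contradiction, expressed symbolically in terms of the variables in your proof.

Assume L is regular; let p be its pumping constant.
Choose w = a^p b^{p+p!}. Since p ≠ p+p!, w ∈ L; and |w| ≥ p.
The pumping lemma gives a decomposition w = xyz where |xy| ≤ p and |y| ≥ 1.
Because |xy| ≤ p and w begins with p copies of a, we have y = a^k with 1 ≤ k ≤ p.
Since 1 ≤ k ≤ p, k divides p!; set t = 1 + p!/k. Then xy^t z has p + (p!/k)·k = p + p! copies of a. Now the a-count equals the b-count, so i ≠ j fails. So xy^t z = a^{p+p!} b^{p+p!} ∉ L.
This contradicts the pumping lemma, so L is not regular.

a^{p+p!} b^{p+p!}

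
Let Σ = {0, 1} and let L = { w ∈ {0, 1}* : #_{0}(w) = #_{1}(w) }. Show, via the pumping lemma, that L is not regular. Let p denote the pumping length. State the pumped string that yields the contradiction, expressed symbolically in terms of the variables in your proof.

0^{p+k} 1^p

Suppose for contradiction that L is regular, and let p be the pumping length.
Choose w = 0^p 1^p ∈ L with |w| = 2p ≥ p.
The pumping lemma gives a decomposition w = xyz where |xy| ≤ p and y is nonempty.
The first p characters of w are 0's, so xy (and hence y) consists only of 0's. Write y = 0^k, 1 ≤ k ≤ p.
Pump with i = 2: xy^2z = 0^{p+k} 1^p has p+k occurrences of 0 but only p of 1. Since k ≥ 1 the counts differ, so xy^2z ∉ L.
This contradicts the pumping lemma, so L is not regular.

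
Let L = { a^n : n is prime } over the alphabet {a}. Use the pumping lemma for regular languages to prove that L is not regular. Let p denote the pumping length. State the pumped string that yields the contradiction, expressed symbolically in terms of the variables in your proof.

Assume L is regular. Let p be the pumping length given by the pumping lemma.
Let q be a prime with q ≥ p+2 (infinitely many primes exist), and take w = a^q ∈ L with |w| = q ≥ p.
The pumping lemma gives a decomposition w = xyz where |xy| ≤ p and |y| ≥ 1.
Then y = a^k for some k with 1 ≤ k ≤ p.
Since 1 ≤ k ≤ p, |xz| = q-k. Pump with i = q+1: |xy^{q+1}z| = (q-k)+(q+1)k = q+qk = q(1+k), which is composite (both factors ≥ 2). So xy^{q+1}z = a^{q(1+k)} ∉ L.
This is a contradiction; hence L is not regular.

a^{q(1+k)}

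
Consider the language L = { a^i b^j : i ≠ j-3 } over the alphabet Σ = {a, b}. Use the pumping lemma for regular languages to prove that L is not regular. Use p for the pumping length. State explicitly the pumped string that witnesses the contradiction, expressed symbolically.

Toward a contradiction, assume L is regular with pumping length p.
Choose w = a^p b^{p+p!+3}. Since p ≠ (p+p!+3)-3 = p+p!, w ∈ L; and |w| ≥ p.
By the pumping lemma, w = xyz with |xy| ≤ p and y is nonempty.
The first p characters of w are a's, so xy (and hence y) consists only of a's. Write y = a^k, 1 ≤ k ≤ p.
Since 1 ≤ k ≤ p, k divides p!; set t = 1 + p!/k. Then xy^t z has p + (p!/k)·k = p + p! copies of a. Now the a-count is p+p! and (b-count)-3 = (p+p!+3)-3 = p+p!, so i ≠ j-3 fails. So xy^t z = a^{p+p!} b^{p+p!+3} ∉ L.
This is a contradiction; hence L is not regular.

a^{p+p!} b^{p+p!+3}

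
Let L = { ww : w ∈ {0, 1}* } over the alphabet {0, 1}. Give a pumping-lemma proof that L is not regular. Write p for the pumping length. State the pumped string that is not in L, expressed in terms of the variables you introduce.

0^{p+k} 1^p 0^p 1^p

Toward a contradiction, assume L is regular with pumping length p.
Take w = 0^p 1^p 0^p 1^p = uu where u = 0^p1^p; then w ∈ L and |w| = 4p ≥ p.
By the pumping lemma, w = xyz with |xy| ≤ p and |y| ≥ 1.
Since the first p symbols of w are all 0's and |xy| ≤ p, y lies entirely in the leading 0-block: y = 0^k for some k with 1 ≤ k ≤ p.
Pump with i = 2: xy^2z = 0^{p+k} 1^p 0^p 1^p, of length 4p+k. Suppose this equals vv. The string starts with 0 and ends with 1, so v does too; thus the boundary between the two copies of v is a 1→0 transition. There is exactly one such transition, at position 2p+k, so |v| = 2p+k and |vv| = 4p+2k ≠ 4p+k since k ≥ 1. So xy^2z ∉ L.
This contradicts the pumping lemma, so L is not regular.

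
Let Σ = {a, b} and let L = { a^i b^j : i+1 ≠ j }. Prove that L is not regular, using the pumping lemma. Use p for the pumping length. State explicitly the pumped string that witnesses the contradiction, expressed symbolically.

Toward a contradiction, assume L is regular with pumping length p.
Choose w = a^p b^{p+p!+1}. Since p ≠ (p+p!+1)-1 = p+p!, w ∈ L; and |w| ≥ p.
By the pumping lemma, w = xyz with |xy| ≤ p and y is nonempty.
Because |xy| ≤ p and w begins with p copies of a, we have y = a^k with 1 ≤ k ≤ p.
Since 1 ≤ k ≤ p, k divides p!; set t = 1 + p!/k. Then xy^t z has p + (p!/k)·k = p + p! copies of a. Now the a-count is p+p! and (b-count)-1 = (p+p!+1)-1 = p+p!, so i+1 ≠ j fails. So xy^t z = a^{p+p!} b^{p+p!+1} ∉ L.
This contradicts the pumping lemma, so L is not regular.

a^{p+p!} b^{p+p!+1}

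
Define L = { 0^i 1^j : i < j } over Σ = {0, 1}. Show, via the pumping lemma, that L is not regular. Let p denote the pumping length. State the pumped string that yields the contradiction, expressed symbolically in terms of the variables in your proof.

Toward a contradiction, assume L is regular with pumping length p.
Choose w = 0^p 1^{p+1} ∈ L, with |w| = 2p+1 ≥ p.
By the pumping lemma, w = xyz with |xy| ≤ p and |y| ≥ 1.
Because |xy| ≤ p and w begins with p copies of 0, we have y = 0^k with 1 ≤ k ≤ p.
Consider xy^2z = 0^{p+k} 1^{p+1}. Since k ≥ 1, the 0-count p+k is at least p+1, so i < j fails; thus xy^2z ∉ L.
Contradiction. Therefore L is not regular.

0^{p+k} 1^{p+1}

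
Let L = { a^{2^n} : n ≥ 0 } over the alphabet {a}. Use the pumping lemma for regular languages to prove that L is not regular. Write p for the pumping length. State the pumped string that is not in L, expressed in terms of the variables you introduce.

Assume L is regular; let p be its pumping constant.
Take w = a^{2^p} ∈ L with |w| = 2^p ≥ p.
By the pumping lemma, w = xyz with |xy| ≤ p and |y| ≥ 1.
Then y = a^k for some k with 1 ≤ k ≤ p.
Pump with i = 2: xy^2z = a^{2^p+k}. Since 1 ≤ k ≤ p < 2^p, we have 2^p < 2^p+k < 2^{p+1}, so 2^p+k is not a power of 2. So xy^2z ∉ L.
This is a contradiction; hence L is not regular.

a^{2^p+k}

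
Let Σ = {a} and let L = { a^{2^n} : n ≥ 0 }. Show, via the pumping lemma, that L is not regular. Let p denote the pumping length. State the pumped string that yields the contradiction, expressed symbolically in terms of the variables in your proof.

Toward a contradiction, assume L is regular with pumping length p.
Take w = a^{2^p} ∈ L with |w| = 2^p ≥ p.
Write w = xyz as guaranteed by the lemma, with |xy| ≤ p and y is nonempty.
Then y = a^k for some k with 1 ≤ k ≤ p.
Pump with i = 2: xy^2z = a^{2^p+k}. Since 1 ≤ k ≤ p < 2^p, we have 2^p < 2^p+k < 2^{p+1}, so 2^p+k is not a power of 2. So xy^2z ∉ L.
This is a contradiction; hence L is not regular.

a^{2^p+k}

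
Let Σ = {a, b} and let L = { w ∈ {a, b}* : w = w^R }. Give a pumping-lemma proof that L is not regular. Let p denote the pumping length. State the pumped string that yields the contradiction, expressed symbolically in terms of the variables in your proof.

a^{p+k} b a^p

Suppose for contradiction that L is regular, and let p be the pumping length.
Take w = a^p b a^p, a palindrome of length 2p+1 ≥ p.
By the pumping lemma, w = xyz with |xy| ≤ p and |y| ≥ 1.
The first p characters of w are a's, so xy (and hence y) consists only of a's. Write y = a^k, 1 ≤ k ≤ p.
Pump with i = 2: xy^2z = a^{p+k} b a^p. Its reverse is a^p b a^{p+k}, which differs from xy^2z since k ≥ 1. So xy^2z is not a palindrome and xy^2z ∉ L.
This is a contradiction; hence L is not regular.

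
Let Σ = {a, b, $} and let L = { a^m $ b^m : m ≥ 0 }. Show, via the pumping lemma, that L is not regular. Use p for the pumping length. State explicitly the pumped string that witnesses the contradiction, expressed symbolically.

a^{p+k} $ b^p

Assume L is regular. Let p be the pumping length given by the pumping lemma.
Take w = a^p $ b^p ∈ L with |w| = 2p+1 ≥ p.
The pumping lemma gives a decomposition w = xyz where |xy| ≤ p and |y| > 0.
The first p characters of w are a's, so xy (and hence y) consists only of a's. Write y = a^k, 1 ≤ k ≤ p.
Pump with i = 2: xy^2z = a^{p+k} $ b^p, which would require p+k = p. But k ≥ 1, so xy^2z ∉ L.
This contradicts the pumping lemma, so L is not regular.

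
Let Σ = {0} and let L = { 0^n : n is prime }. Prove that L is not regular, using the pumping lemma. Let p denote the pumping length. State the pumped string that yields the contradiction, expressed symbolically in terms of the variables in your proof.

0^{q(1+k)}

Suppose for contradiction that L is regular, and let p be the pumping length.
Let q be a prime with q ≥ p+2 (infinitely many primes exist), and take w = 0^q ∈ L with |w| = q ≥ p.
By the pumping lemma, w = xyz with |xy| ≤ p and y is nonempty.
Then y = 0^k for some k with 1 ≤ k ≤ p.
Since 1 ≤ k ≤ p, |xz| = q-k. Pump with i = q+1: |xy^{q+1}z| = (q-k)+(q+1)k = q+qk = q(1+k), which is composite (both factors ≥ 2). So xy^{q+1}z = 0^{q(1+k)} ∉ L.
This is a contradiction; hence L is not regular.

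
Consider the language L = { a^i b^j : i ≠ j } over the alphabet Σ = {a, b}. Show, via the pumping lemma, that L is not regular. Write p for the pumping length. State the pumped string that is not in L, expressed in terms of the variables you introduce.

Assume L is regular. Let p be the pumping length given by the pumping lemma.
Choose w = a^p b^{p+p!}. Since p ≠ p+p!, w ∈ L; and |w| ≥ p.
The pumping lemma gives a decomposition w = xyz where |xy| ≤ p and |y| ≥ 1.
Because |xy| ≤ p and w begins with p copies of a, we have y = a^k with 1 ≤ k ≤ p.
Since 1 ≤ k ≤ p, k divides p!; set t = 1 + p!/k. Then xy^t z has p + (p!/k)·k = p + p! copies of a. Now the a-count equals the b-count, so i ≠ j fails. So xy^t z = a^{p+p!} b^{p+p!} ∉ L.
Contradiction. Therefore L is not regular.

a^{p+p!} b^{p+p!}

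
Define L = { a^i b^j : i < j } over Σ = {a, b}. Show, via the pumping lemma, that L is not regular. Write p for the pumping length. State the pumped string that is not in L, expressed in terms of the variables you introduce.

Assume L is regular; let p be its pumping constant.
Choose w = a^p b^{p+1} ∈ L, with |w| = 2p+1 ≥ p.
The pumping lemma gives a decomposition w = xyz where |xy| ≤ p and |y| ≥ 1.
Because |xy| ≤ p and w begins with p copies of a, we have y = a^k with 1 ≤ k ≤ p.
Consider xy^2z = a^{p+k} b^{p+1}. Since k ≥ 1, the a-count p+k is at least p+1, so i < j fails; thus xy^2z ∉ L.
This is a contradiction; hence L is not regular.

a^{p+k} b^{p+1}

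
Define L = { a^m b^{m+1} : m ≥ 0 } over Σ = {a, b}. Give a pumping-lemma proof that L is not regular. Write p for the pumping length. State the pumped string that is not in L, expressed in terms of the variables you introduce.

a^{p+k} b^{p+1}

Assume L is regular. Let p be the pumping length given by the pumping lemma.
Let w = a^p b^{p+1} ∈ L; note |w| = 2p+1 ≥ p.
The pumping lemma gives a decomposition w = xyz where |xy| ≤ p and |y| > 0.
The first p characters of w are a's, so xy (and hence y) consists only of a's. Write y = a^k, 1 ≤ k ≤ p.
Pump with i = 2: xy^2z = a^{p+k} b^{p+1}. For this to lie in L we would need p+1 = (p+k)+1, which forces k = 0. But k ≥ 1, so xy^2z ∉ L.
This contradicts the pumping lemma, so L is not regular.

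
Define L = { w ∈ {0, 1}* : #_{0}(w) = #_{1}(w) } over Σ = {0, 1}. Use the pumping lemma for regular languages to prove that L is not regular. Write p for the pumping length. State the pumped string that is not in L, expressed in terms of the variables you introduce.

0^{p+k} 1^p

Toward a contradiction, assume L is regular with pumping length p.
Choose w = 0^p 1^p ∈ L with |w| = 2p ≥ p.
The pumping lemma gives a decomposition w = xyz where |xy| ≤ p and |y| > 0.
Because |xy| ≤ p and w begins with p copies of 0, we have y = 0^k with 1 ≤ k ≤ p.
Pump with i = 2: xy^2z = 0^{p+k} 1^p has p+k occurrences of 0 but only p of 1. Since k ≥ 1 the counts differ, so xy^2z ∉ L.
This contradicts the pumping lemma, so L is not regular.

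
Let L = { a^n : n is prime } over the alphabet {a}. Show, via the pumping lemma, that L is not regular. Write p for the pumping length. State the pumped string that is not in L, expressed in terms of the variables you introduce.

Assume L is regular. Let p be the pumping length given by the pumping lemma.
Let q be a prime with q ≥ p+2 (infinitely many primes exist), and take w = a^q ∈ L with |w| = q ≥ p.
By the pumping lemma, w = xyz with |xy| ≤ p and |y| > 0.
Then y = a^k for some k with 1 ≤ k ≤ p.
Since 1 ≤ k ≤ p, |xz| = q-k. Pump with i = q+1: |xy^{q+1}z| = (q-k)+(q+1)k = q+qk = q(1+k), which is composite (both factors ≥ 2). So xy^{q+1}z = a^{q(1+k)} ∉ L.
Contradiction. Therefore L is not regular.

a^{q(1+k)}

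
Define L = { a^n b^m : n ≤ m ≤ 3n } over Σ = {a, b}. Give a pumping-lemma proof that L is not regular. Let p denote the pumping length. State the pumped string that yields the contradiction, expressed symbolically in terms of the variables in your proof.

Suppose for contradiction that L is regular, and let p be the pumping length.
Take w = a^p b^p ∈ L (since p ≤ p ≤ 3p), with |w| = 2p ≥ p.
Write w = xyz as guaranteed by the lemma, with |xy| ≤ p and |y| > 0.
The first p characters of w are a's, so xy (and hence y) consists only of a's. Write y = a^k, 1 ≤ k ≤ p.
Pump with i = 2: xy^2z = a^{p+k} b^p. Now n = p+k > p = m, so the condition n ≤ m fails. Thus xy^2z ∉ L.
This contradicts the pumping lemma, so L is not regular.

a^{p+k} b^p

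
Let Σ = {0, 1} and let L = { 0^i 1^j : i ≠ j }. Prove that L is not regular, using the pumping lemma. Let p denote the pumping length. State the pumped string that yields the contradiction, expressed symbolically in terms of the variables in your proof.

Assume L is regular. Let p be the pumping length given by the pumping lemma.
Choose w = 0^p 1^{p+p!}. Since p ≠ p+p!, w ∈ L; and |w| ≥ p.
By the pumping lemma, w = xyz with |xy| ≤ p and y is nonempty.
Since the first p symbols of w are all 0's and |xy| ≤ p, y lies entirely in the leading 0-block: y = 0^k for some k with 1 ≤ k ≤ p.
Since 1 ≤ k ≤ p, k divides p!; set t = 1 + p!/k. Then xy^t z has p + (p!/k)·k = p + p! copies of 0. Now the 0-count equals the 1-count, so i ≠ j fails. So xy^t z = 0^{p+p!} 1^{p+p!} ∉ L.
This contradicts the pumping lemma, so L is not regular.

0^{p+p!} 1^{p+p!}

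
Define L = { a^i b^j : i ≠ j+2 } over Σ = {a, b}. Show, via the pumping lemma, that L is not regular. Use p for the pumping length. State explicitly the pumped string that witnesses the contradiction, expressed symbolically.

a^{p+p!} b^{p+p!-2}

Assume L is regular; let p be its pumping constant.
Choose w = a^p b^{p+p!-2}. Since p ≠ (p+p!-2)+2 = p+p!, w ∈ L; and |w| ≥ p.
By the pumping lemma, w = xyz with |xy| ≤ p and |y| ≥ 1.
The first p characters of w are a's, so xy (and hence y) consists only of a's. Write y = a^k, 1 ≤ k ≤ p.
Since 1 ≤ k ≤ p, k divides p!; set t = 1 + p!/k. Then xy^t z has p + (p!/k)·k = p + p! copies of a. Now the a-count is p+p! and (b-count)+2 = (p+p!-2)+2 = p+p!, so i ≠ j+2 fails. So xy^t z = a^{p+p!} b^{p+p!-2} ∉ L.
This contradicts the pumping lemma, so L is not regular.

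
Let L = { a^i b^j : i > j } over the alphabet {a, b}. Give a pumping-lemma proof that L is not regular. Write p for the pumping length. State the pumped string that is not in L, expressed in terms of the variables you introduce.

Assume L is regular. Let p be the pumping length given by the pumping lemma.
Choose w = a^{p+1} b^p ∈ L, with |w| = 2p+1 ≥ p.
Write w = xyz as guaranteed by the lemma, with |xy| ≤ p and |y| ≥ 1.
Since the first p symbols of w are all a's and |xy| ≤ p, y lies entirely in the leading a-block: y = a^k for some k with 1 ≤ k ≤ p.
Consider xy^0z = xz = a^{p+1-k} b^p. Since k ≥ 1, the a-count p+1-k is at most p, so i > j fails; thus xz ∉ L.
This contradicts the pumping lemma, so L is not regular.

a^{p+1-k} b^p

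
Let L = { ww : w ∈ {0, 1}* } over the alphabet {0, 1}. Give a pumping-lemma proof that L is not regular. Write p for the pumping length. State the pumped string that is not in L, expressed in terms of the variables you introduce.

0^{p+k} 1^p 0^p 1^p

Toward a contradiction, assume L is regular with pumping length p.
Take w = 0^p 1^p 0^p 1^p = uu where u = 0^p1^p; then w ∈ L and |w| = 4p ≥ p.
Write w = xyz as guaranteed by the lemma, with |xy| ≤ p and |y| ≥ 1.
The first p characters of w are 0's, so xy (and hence y) consists only of 0's. Write y = 0^k, 1 ≤ k ≤ p.
Pump with i = 2: xy^2z = 0^{p+k} 1^p 0^p 1^p, of length 4p+k. Suppose this equals vv. The string starts with 0 and ends with 1, so v does too; thus the boundary between the two copies of v is a 1→0 transition. There is exactly one such transition, at position 2p+k, so |v| = 2p+k and |vv| = 4p+2k ≠ 4p+k since k ≥ 1. So xy^2z ∉ L.
This is a contradiction; hence L is not regular.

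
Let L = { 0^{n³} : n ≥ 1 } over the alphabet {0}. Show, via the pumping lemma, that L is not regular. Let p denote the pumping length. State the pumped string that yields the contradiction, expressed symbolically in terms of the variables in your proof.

0^{p³+k}

Toward a contradiction, assume L is regular with pumping length p.
Take w = 0^{p³} ∈ L with |w| = p³ ≥ p.
The pumping lemma gives a decomposition w = xyz where |xy| ≤ p and |y| ≥ 1.
Then y = 0^k for some k with 1 ≤ k ≤ p.
Pump with i = 2: xy^2z = 0^{p³+k}. Since 1 ≤ k ≤ p, p³ < p³+k ≤ p³+p < p³+3p²+3p+1 = (p+1)³, so p³+k is not a perfect cube. So xy^2z ∉ L.
This contradicts the pumping lemma, so L is not regular.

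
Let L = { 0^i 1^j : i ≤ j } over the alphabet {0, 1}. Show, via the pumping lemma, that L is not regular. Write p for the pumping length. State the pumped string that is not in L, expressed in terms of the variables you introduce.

0^{p+k} 1^p

Assume L is regular; let p be its pumping constant.
Choose w = 0^p 1^p ∈ L, with |w| = 2p ≥ p.
Write w = xyz as guaranteed by the lemma, with |xy| ≤ p and |y| > 0.
Because |xy| ≤ p and w begins with p copies of 0, we have y = 0^k with 1 ≤ k ≤ p.
Consider xy^2z = 0^{p+k} 1^p. Since k ≥ 1, the 0-count p+k exceeds the 1-count p, so i ≤ j fails; thus xy^2z ∉ L.
This contradicts the pumping lemma, so L is not regular.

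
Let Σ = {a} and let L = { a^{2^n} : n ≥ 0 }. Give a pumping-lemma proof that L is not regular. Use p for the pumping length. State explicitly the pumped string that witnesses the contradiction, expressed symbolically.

a^{2^p+k}

Toward a contradiction, assume L is regular with pumping length p.
Take w = a^{2^p} ∈ L with |w| = 2^p ≥ p.
The pumping lemma gives a decomposition w = xyz where |xy| ≤ p and |y| > 0.
Then y = a^k for some k with 1 ≤ k ≤ p.
Pump with i = 2: xy^2z = a^{2^p+k}. Since 1 ≤ k ≤ p < 2^p, we have 2^p < 2^p+k < 2^{p+1}, so 2^p+k is not a power of 2. So xy^2z ∉ L.
This is a contradiction; hence L is not regular.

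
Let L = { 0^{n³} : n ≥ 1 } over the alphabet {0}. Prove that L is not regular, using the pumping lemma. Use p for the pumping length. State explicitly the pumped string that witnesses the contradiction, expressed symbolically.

0^{p³+k}

Toward a contradiction, assume L is regular with pumping length p.
Take w = 0^{p³} ∈ L with |w| = p³ ≥ p.
Write w = xyz as guaranteed by the lemma, with |xy| ≤ p and |y| ≥ 1.
Then y = 0^k for some k with 1 ≤ k ≤ p.
Pump with i = 2: xy^2z = 0^{p³+k}. Since 1 ≤ k ≤ p, p³ < p³+k ≤ p³+p < p³+3p²+3p+1 = (p+1)³, so p³+k is not a perfect cube. So xy^2z ∉ L.
This contradicts the pumping lemma, so L is not regular.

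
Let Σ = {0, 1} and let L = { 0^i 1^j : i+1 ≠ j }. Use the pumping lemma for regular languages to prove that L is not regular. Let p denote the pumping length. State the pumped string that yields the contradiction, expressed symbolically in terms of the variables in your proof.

Suppose for contradiction that L is regular, and let p be the pumping length.
Choose w = 0^p 1^{p+p!+1}. Since p ≠ (p+p!+1)-1 = p+p!, w ∈ L; and |w| ≥ p.
Write w = xyz as guaranteed by the lemma, with |xy| ≤ p and y is nonempty.
The first p characters of w are 0's, so xy (and hence y) consists only of 0's. Write y = 0^k, 1 ≤ k ≤ p.
Since 1 ≤ k ≤ p, k divides p!; set t = 1 + p!/k. Then xy^t z has p + (p!/k)·k = p + p! copies of 0. Now the 0-count is p+p! and (1-count)-1 = (p+p!+1)-1 = p+p!, so i+1 ≠ j fails. So xy^t z = 0^{p+p!} 1^{p+p!+1} ∉ L.
Contradiction. Therefore L is not regular.

0^{p+p!} 1^{p+p!+1}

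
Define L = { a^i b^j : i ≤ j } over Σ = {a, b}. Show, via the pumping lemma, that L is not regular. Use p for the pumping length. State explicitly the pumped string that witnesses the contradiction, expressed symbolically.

Toward a contradiction, assume L is regular with pumping length p.
Choose w = a^p b^p ∈ L, with |w| = 2p ≥ p.
Write w = xyz as guaranteed by the lemma, with |xy| ≤ p and |y| > 0.
Since the first p symbols of w are all a's and |xy| ≤ p, y lies entirely in the leading a-block: y = a^k for some k with 1 ≤ k ≤ p.
Consider xy^2z = a^{p+k} b^p. Since k ≥ 1, the a-count p+k exceeds the b-count p, so i ≤ j fails; thus xy^2z ∉ L.
This is a contradiction; hence L is not regular.

a^{p+k} b^p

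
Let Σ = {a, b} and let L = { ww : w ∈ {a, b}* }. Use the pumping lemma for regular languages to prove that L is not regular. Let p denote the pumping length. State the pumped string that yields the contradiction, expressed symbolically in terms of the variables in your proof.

a^{p+k} b^p a^p b^p

Assume L is regular. Let p be the pumping length given by the pumping lemma.
Take w = a^p b^p a^p b^p = uu where u = a^pb^p; then w ∈ L and |w| = 4p ≥ p.
Write w = xyz as guaranteed by the lemma, with |xy| ≤ p and y is nonempty.
Because |xy| ≤ p and w begins with p copies of a, we have y = a^k with 1 ≤ k ≤ p.
Pump with i = 2: xy^2z = a^{p+k} b^p a^p b^p, of length 4p+k. Suppose this equals vv. The string starts with a and ends with b, so v does too; thus the boundary between the two copies of v is a b→a transition. There is exactly one such transition, at position 2p+k, so |v| = 2p+k and |vv| = 4p+2k ≠ 4p+k since k ≥ 1. So xy^2z ∉ L.
This is a contradiction; hence L is not regular.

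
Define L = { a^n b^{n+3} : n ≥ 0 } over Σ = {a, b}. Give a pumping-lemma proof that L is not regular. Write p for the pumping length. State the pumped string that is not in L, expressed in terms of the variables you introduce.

Suppose for contradiction that L is regular, and let p be the pumping length.
Let w = a^p b^{p+3} ∈ L; note |w| = 2p+3 ≥ p.
Write w = xyz as guaranteed by the lemma, with |xy| ≤ p and y is nonempty.
Since the first p symbols of w are all a's and |xy| ≤ p, y lies entirely in the leading a-block: y = a^k for some k with 1 ≤ k ≤ p.
Pump with i = 2: xy^2z = a^{p+k} b^{p+3}. For this to lie in L we would need p+3 = (p+k)+3, which forces k = 0. But k ≥ 1, so xy^2z ∉ L.
Contradiction. Therefore L is not regular.

a^{p+k} b^{p+3}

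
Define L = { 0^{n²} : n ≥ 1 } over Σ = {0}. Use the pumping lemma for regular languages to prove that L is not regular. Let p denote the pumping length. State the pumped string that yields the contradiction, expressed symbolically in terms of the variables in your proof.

Assume L is regular. Let p be the pumping length given by the pumping lemma.
Take w = 0^{p²} ∈ L with |w| = p² ≥ p.
The pumping lemma gives a decomposition w = xyz where |xy| ≤ p and |y| > 0.
Then y = 0^k for some k with 1 ≤ k ≤ p.
Pump with i = 2: xy^2z = 0^{p²+k}. Since 1 ≤ k ≤ p, p² < p²+k ≤ p²+p < (p+1)², so p²+k lies strictly between consecutive squares and is not a perfect square. So xy^2z ∉ L.
This is a contradiction; hence L is not regular.

0^{p²+k}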